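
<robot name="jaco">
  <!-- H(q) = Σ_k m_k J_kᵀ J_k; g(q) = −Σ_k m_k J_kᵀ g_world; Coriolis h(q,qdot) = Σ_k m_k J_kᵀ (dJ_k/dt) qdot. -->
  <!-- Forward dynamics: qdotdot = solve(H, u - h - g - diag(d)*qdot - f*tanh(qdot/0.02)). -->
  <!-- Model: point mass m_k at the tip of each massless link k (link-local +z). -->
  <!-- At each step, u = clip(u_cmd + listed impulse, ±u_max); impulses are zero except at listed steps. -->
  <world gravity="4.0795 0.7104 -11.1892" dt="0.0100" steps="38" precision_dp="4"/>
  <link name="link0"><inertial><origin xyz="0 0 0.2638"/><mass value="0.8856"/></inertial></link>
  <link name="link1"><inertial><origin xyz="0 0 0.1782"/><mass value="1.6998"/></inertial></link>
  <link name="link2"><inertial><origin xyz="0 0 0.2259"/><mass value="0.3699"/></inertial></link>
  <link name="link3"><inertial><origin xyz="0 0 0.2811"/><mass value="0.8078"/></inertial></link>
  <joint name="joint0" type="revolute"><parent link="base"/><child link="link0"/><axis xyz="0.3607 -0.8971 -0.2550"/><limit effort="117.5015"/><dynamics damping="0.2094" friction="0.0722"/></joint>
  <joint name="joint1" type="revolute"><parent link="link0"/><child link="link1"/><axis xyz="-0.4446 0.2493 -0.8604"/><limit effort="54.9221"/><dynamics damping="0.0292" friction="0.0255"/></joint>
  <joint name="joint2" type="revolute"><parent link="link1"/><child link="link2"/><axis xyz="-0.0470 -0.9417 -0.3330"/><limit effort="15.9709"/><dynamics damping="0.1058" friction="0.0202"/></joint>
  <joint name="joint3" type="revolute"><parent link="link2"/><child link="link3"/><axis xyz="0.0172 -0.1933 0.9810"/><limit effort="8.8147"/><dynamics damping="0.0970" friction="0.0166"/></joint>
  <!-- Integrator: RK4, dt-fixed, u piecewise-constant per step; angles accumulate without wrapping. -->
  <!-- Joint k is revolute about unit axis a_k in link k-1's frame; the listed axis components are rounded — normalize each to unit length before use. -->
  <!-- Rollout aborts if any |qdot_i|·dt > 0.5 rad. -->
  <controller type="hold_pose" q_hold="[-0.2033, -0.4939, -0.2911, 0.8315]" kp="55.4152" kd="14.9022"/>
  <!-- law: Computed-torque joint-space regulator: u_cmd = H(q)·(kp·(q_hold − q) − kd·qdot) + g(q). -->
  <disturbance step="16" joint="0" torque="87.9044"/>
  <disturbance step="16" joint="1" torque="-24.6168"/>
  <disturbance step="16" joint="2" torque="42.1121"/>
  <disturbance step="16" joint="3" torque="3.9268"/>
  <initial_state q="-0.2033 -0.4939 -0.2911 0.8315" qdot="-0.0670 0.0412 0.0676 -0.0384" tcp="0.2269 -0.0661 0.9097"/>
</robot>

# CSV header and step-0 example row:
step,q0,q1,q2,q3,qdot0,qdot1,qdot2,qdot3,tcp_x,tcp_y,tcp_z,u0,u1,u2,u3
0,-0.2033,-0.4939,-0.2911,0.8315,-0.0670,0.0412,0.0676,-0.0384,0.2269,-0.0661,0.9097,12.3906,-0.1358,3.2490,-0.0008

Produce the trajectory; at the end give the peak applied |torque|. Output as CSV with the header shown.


step,q0,q1,q2,q3,qdot0,qdot1,qdot2,qdot3,tcp_x,tcp_y,tcp_z,u0,u1,u2,u3
1,-0.2039,-0.4934,-0.2906,0.8321,-0.0554,0.0171,0.0532,-0.1336,0.2272,-0.0659,0.9096,12.2814,-0.1187,3.2250,-0.0018
2,-0.2044,-0.4930,-0.2902,0.8324,-0.0446,0.0066,0.0395,-0.1556,0.2274,-0.0658,0.9096,12.1829,-0.1048,3.2025,-0.0031
3,-0.2047,-0.4928,-0.2899,0.8326,-0.0353,-0.0003,0.0284,-0.1640,0.2276,-0.0656,0.9096,12.0947,-0.0928,3.1816,-0.0043
4,-0.2050,-0.4925,-0.2898,0.8328,-0.0275,-0.0055,0.0198,-0.1697,0.2278,-0.0655,0.9095,12.0162,-0.0823,3.1621,-0.0055
5,-0.2052,-0.4923,-0.2897,0.8330,-0.0211,-0.0097,0.0137,-0.1748,0.2280,-0.0654,0.9095,11.9468,-0.0732,3.1439,-0.0065
6,-0.2054,-0.4922,-0.2897,0.8332,-0.0161,-0.0131,0.0096,-0.1790,0.2281,-0.0653,0.9095,11.8860,-0.0652,3.1271,-0.0075
7,-0.2055,-0.4920,-0.2897,0.8334,-0.0120,-0.0159,0.0070,-0.1822,0.2282,-0.0652,0.9095,11.8329,-0.0582,3.1116,-0.0084
8,-0.2056,-0.4919,-0.2897,0.8336,-0.0088,-0.0181,0.0056,-0.1845,0.2283,-0.0652,0.9095,11.7867,-0.0519,3.0975,-0.0092
9,-0.2056,-0.4918,-0.2897,0.8337,-0.0063,-0.0199,0.0049,-0.1859,0.2283,-0.0651,0.9094,11.7465,-0.0464,3.0847,-0.0100
10,-0.2056,-0.4917,-0.2898,0.8338,-0.0044,-0.0215,0.0047,-0.1869,0.2284,-0.0651,0.9094,11.7115,-0.0415,3.0733,-0.0107
11,-0.2056,-0.4917,-0.2898,0.8340,-0.0028,-0.0228,0.0049,-0.1874,0.2284,-0.0651,0.9094,11.6810,-0.0371,3.0630,-0.0114
12,-0.2056,-0.4916,-0.2898,0.8341,-0.0016,-0.0239,0.0053,-0.1876,0.2284,-0.0651,0.9094,11.6544,-0.0332,3.0538,-0.0120
13,-0.2056,-0.4916,-0.2899,0.8342,-0.0007,-0.0248,0.0057,-0.1877,0.2284,-0.0651,0.9094,11.6311,-0.0297,3.0457,-0.0125
14,-0.2056,-0.4915,-0.2899,0.8343,0.0001,-0.0256,0.0062,-0.1876,0.2284,-0.0651,0.9094,11.6107,-0.0266,3.0384,-0.0130
15,-0.2055,-0.4915,-0.2899,0.8345,0.0007,-0.0263,0.0067,-0.1875,0.2283,-0.0651,0.9094,11.5928,-0.0239,3.0320,-0.0135
16,-0.2055,-0.4915,-0.2899,0.8346,0.0011,-0.0269,0.0072,-0.1873,0.2283,-0.0651,0.9094,99.4815,-24.6382,15.9709,3.9129
17,-0.1976,-0.4985,-0.3083,0.8997,1.5114,-2.0312,-3.4475,8.7167,0.2286,-0.0690,0.9081,-2.0702,3.6758,0.8952,-0.5449
18,-0.1844,-0.5238,-0.3381,0.9411,1.1691,-2.5924,-2.6318,2.4925,0.2287,-0.0751,0.9062,-0.7467,3.1732,0.9111,-0.4532
19,-0.1739,-0.5497,-0.3617,0.9555,0.9357,-2.4893,-2.1085,0.9300,0.2284,-0.0797,0.9047,0.5415,2.7609,0.9943,-0.3988
20,-0.1655,-0.5734,-0.3807,0.9618,0.7519,-2.2105,-1.6906,0.4531,0.2279,-0.0834,0.9035,1.7019,2.4170,1.0967,-0.3583
21,-0.1588,-0.5940,-0.3959,0.9651,0.5995,-1.8937,-1.3392,0.2367,0.2273,-0.0863,0.9026,2.7434,2.1280,1.2109,-0.3250
22,-0.1534,-0.6114,-0.4078,0.9668,0.4711,-1.5793,-1.0407,0.1006,0.2267,-0.0887,0.9018,3.6775,1.8839,1.3309,-0.2971
23,-0.1492,-0.6257,-0.4169,0.9673,0.3629,-1.2769,-0.7880,0.0362,0.2261,-0.0906,0.9012,4.5147,1.6768,1.4518,-0.2741
24,-0.1461,-0.6371,-0.4237,0.9674,0.2727,-0.9862,-0.5763,0.0776,0.2256,-0.0921,0.9008,5.2650,1.4999,1.5707,-0.2561
25,-0.1438,-0.6458,-0.4286,0.9675,0.1953,-0.7342,-0.3960,0.0700,0.2251,-0.0932,0.9005,5.9376,1.3480,1.6856,-0.2404
26,-0.1421,-0.6522,-0.4317,0.9675,0.1293,-0.5154,-0.2438,0.0492,0.2247,-0.0942,0.9003,6.5403,1.2168,1.7950,-0.2268
27,-0.1411,-0.6565,-0.4335,0.9673,0.0734,-0.3262,-0.1163,0.0312,0.2244,-0.0948,0.9002,7.0805,1.1028,1.8982,-0.2151
28,-0.1407,-0.6590,-0.4341,0.9669,0.0264,-0.1638,-0.0109,0.0220,0.2241,-0.0953,0.9002,7.5639,1.0033,1.9954,-0.2049
29,-0.1406,-0.6600,-0.4338,0.9666,-0.0105,-0.0276,0.0687,0.0312,0.2239,-0.0956,0.9002,7.9895,0.9157,2.0907,-0.1959
30,-0.1409,-0.6599,-0.4328,0.9662,-0.0400,0.0692,0.1270,0.0028,0.2238,-0.0958,0.9003,8.3586,0.8434,2.1796,-0.1878
31,-0.1414,-0.6589,-0.4313,0.9657,-0.0641,0.1464,0.1720,-0.0121,0.2237,-0.0959,0.9004,8.6871,0.7814,2.2613,-0.1808
32,-0.1421,-0.6571,-0.4294,0.9657,-0.0846,0.2052,0.2091,-0.0542,0.2237,-0.0958,0.9005,8.9813,0.7258,2.3367,-0.1743
33,-0.1430,-0.6547,-0.4272,0.9654,-0.1017,0.2508,0.2391,-0.1040,0.2237,-0.0957,0.9006,9.2440,0.6758,2.4053,-0.1680
34,-0.1441,-0.6519,-0.4247,0.9650,-0.1145,0.2961,0.2611,-0.0908,0.2238,-0.0954,0.9007,9.4789,0.6306,2.4679,-0.1629
35,-0.1453,-0.6487,-0.4220,0.9647,-0.1251,0.3291,0.2785,-0.0999,0.2239,-0.0951,0.9009,9.6887,0.5896,2.5251,-0.1579
36,-0.1466,-0.6452,-0.4192,0.9643,-0.1332,0.3564,0.2912,-0.0984,0.2241,-0.0948,0.9010,9.8762,0.5523,2.5772,-0.1532
37,-0.1479,-0.6414,-0.4162,0.9639,-0.1393,0.3766,0.3002,-0.1014,0.2243,-0.0944,0.9012,10.0435,0.5181,2.6247,-0.1488
38,-0.1493,-0.6375,-0.4132,0.9635,-0.1438,0.3918,0.3062,-0.1025,0.2245,-0.0939,0.9013,,,,
# max |u| (N·m): 99.4815


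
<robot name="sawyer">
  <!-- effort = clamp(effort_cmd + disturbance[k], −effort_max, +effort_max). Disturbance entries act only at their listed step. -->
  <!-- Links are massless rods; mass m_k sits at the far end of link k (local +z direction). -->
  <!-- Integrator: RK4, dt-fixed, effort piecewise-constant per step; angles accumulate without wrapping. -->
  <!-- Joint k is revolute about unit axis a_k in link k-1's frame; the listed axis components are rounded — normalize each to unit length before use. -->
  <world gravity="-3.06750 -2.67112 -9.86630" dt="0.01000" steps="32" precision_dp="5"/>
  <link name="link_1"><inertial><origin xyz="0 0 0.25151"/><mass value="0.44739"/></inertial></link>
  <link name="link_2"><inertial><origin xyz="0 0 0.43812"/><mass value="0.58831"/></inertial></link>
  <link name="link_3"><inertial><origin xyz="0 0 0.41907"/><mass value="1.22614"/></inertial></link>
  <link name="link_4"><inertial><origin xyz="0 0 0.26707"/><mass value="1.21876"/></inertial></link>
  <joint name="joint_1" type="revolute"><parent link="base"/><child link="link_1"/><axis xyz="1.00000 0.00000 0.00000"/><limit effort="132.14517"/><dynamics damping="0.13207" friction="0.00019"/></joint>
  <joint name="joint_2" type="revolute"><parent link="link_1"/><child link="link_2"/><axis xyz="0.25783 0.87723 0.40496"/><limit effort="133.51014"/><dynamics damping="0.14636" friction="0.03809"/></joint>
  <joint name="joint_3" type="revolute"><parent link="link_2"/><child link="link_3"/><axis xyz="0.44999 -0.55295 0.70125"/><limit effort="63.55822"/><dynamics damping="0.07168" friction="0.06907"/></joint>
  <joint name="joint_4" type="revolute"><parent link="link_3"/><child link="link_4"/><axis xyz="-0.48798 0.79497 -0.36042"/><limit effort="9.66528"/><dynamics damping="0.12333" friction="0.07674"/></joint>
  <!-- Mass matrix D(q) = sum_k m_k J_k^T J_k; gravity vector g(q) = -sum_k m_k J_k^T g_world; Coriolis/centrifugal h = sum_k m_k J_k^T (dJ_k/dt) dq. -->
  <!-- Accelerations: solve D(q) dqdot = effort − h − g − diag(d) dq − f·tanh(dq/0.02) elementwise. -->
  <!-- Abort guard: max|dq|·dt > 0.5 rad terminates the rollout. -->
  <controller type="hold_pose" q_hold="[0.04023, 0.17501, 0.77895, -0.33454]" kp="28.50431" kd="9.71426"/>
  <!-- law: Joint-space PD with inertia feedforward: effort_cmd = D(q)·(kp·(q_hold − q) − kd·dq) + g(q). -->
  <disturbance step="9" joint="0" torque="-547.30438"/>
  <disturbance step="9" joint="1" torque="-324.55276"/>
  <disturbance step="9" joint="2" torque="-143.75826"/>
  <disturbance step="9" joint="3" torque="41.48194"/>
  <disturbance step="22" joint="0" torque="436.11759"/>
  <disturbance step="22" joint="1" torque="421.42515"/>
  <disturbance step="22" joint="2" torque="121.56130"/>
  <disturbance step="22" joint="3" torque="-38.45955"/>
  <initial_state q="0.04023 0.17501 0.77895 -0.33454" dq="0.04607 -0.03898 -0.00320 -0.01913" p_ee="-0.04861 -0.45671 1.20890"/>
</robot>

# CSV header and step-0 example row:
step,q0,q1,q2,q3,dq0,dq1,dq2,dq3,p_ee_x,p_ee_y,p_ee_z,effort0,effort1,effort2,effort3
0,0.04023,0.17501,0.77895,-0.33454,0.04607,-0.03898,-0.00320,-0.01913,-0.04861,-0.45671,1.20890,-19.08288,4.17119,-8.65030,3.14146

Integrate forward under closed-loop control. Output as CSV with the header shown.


step,q0,q1,q2,q3,dq0,dq1,dq2,dq3,p_ee_x,p_ee_y,p_ee_z,effort0,effort1,effort2,effort3
1,0.04066,0.17464,0.77899,-0.33461,0.04114,-0.03499,0.00110,-0.00888,-0.04899,-0.45716,1.20871,-18.99558,4.13529,-8.61906,3.12906
2,0.04104,0.17431,0.77903,-0.33463,0.03723,-0.03138,0.00073,-0.00620,-0.04933,-0.45755,1.20854,-18.91286,4.10140,-8.58917,3.11838
3,0.04139,0.17401,0.77906,-0.33465,0.03357,-0.02802,0.00010,-0.00493,-0.04964,-0.45791,1.20839,-18.83451,4.06944,-8.56123,3.10870
4,0.04171,0.17375,0.77909,-0.33466,0.03010,-0.02488,-0.00040,-0.00420,-0.04991,-0.45823,1.20826,-18.76035,4.03936,-8.53509,3.09979
5,0.04199,0.17352,0.77910,-0.33466,0.02684,-0.02198,-0.00075,-0.00374,-0.05015,-0.45851,1.20814,-18.69016,4.01108,-8.51060,3.09154
6,0.04224,0.17331,0.77912,-0.33466,0.02377,-0.01928,-0.00100,-0.00344,-0.05036,-0.45877,1.20803,-18.62377,3.98456,-8.48762,3.08386
7,0.04246,0.17313,0.77913,-0.33467,0.02092,-0.01680,-0.00118,-0.00324,-0.05054,-0.45899,1.20794,-18.56100,3.95974,-8.46602,3.07669
8,0.04265,0.17297,0.77914,-0.33467,0.01826,-0.01452,-0.00131,-0.00310,-0.05070,-0.45918,1.20786,-18.50168,3.93654,-8.44573,3.06998
9,0.04282,0.17284,0.77914,-0.33467,0.01581,-0.01242,-0.00141,-0.00299,-0.05084,-0.45935,1.20779,-132.14517,-133.51014,-63.55822,9.66528
10,0.05146,0.16813,0.73418,-0.37935,1.74786,-0.97491,-9.05699,-8.86273,-0.05505,-0.45825,1.20940,-7.18472,17.47974,-3.08131,2.38813
11,0.06811,0.15819,0.64965,-0.45938,1.56992,-1.00307,-7.82699,-7.15613,-0.06304,-0.45530,1.21233,-7.92010,16.49023,-3.70999,2.42220
12,0.08286,0.14820,0.57711,-0.52359,1.37523,-0.98538,-6.67343,-5.70477,-0.07020,-0.45189,1.21483,-8.62370,15.49591,-4.21395,2.46246
13,0.09566,0.13856,0.51560,-0.57449,1.18186,-0.93477,-5.62593,-4.49406,-0.07652,-0.44833,1.21702,-9.30158,14.52876,-4.61857,2.50417
14,0.10658,0.12955,0.46402,-0.61434,1.00019,-0.86307,-4.69494,-3.49657,-0.08205,-0.44482,1.21899,-9.95206,13.61165,-4.94588,2.54498
15,0.11576,0.12132,0.42117,-0.64514,0.83517,-0.77971,-3.87875,-2.68051,-0.08684,-0.44148,1.22079,-10.57074,12.75866,-5.21379,2.58382
16,0.12337,0.11395,0.38597,-0.66855,0.68830,-0.69158,-3.16911,-2.01506,-0.09097,-0.43840,1.22245,-11.15325,11.97677,-5.43635,2.62028
17,0.12960,0.10747,0.35738,-0.68593,0.55920,-0.60342,-2.55499,-1.47284,-0.09451,-0.43561,1.22399,-11.69656,11.26777,-5.62435,2.65425
18,0.13463,0.10186,0.33451,-0.69840,0.44655,-0.51829,-2.02483,-1.03073,-0.09753,-0.43313,1.22542,-12.19923,10.62996,-5.78599,2.68580
19,0.13860,0.09707,0.31657,-0.70686,0.34867,-0.43804,-1.56765,-0.66976,-0.10009,-0.43096,1.22676,-12.66131,10.05945,-5.92744,2.71508
20,0.14166,0.09307,0.30289,-0.71205,0.26383,-0.36368,-1.17355,-0.37463,-0.10225,-0.42908,1.22799,-13.08403,9.55117,-6.05333,2.74226
21,0.14392,0.08977,0.29287,-0.71457,0.19037,-0.29564,-0.83388,-0.13308,-0.10406,-0.42748,1.22913,-13.46943,9.09943,-6.16711,2.76752
22,0.14551,0.08712,0.28600,-0.71490,0.12840,-0.23499,-0.55018,0.05151,-0.10555,-0.42614,1.23018,132.14517,133.51014,63.55822,-9.66528
23,0.12850,0.09888,0.36360,-0.65445,-3.43745,2.40107,15.70088,11.96912,-0.10170,-0.43015,1.22944,-28.30859,-3.47776,-13.50743,4.14770
24,0.09713,0.11885,0.50768,-0.54253,-2.84343,1.63947,13.15564,10.37367,-0.09340,-0.43721,1.22576,-27.34165,-2.33844,-13.74894,4.29610
25,0.07146,0.13247,0.62749,-0.44737,-2.30776,1.12058,10.87430,8.66837,-0.08646,-0.44202,1.22098,-26.60116,-1.65789,-13.80118,4.36491
26,0.05067,0.14185,0.72635,-0.36873,-1.86681,0.77858,8.96330,7.09060,-0.08069,-0.44545,1.21563,-25.96349,-1.25323,-13.71515,4.37875
27,0.03383,0.14843,0.80792,-0.30482,-1.51628,0.55419,7.40321,5.72675,-0.07588,-0.44807,1.21011,-25.37568,-1.00405,-13.53655,4.35754
28,0.02010,0.15318,0.87541,-0.25343,-1.23937,0.40558,6.13436,4.58382,-0.07181,-0.45020,1.20466,-24.81831,-0.83723,-13.30020,4.31478
29,0.00885,0.15671,0.93141,-0.21244,-1.01907,0.30572,5.09591,3.63854,-0.06833,-0.45205,1.19944,-24.28605,-0.71001,-13.03065,4.25911
30,-0.00043,0.15940,0.97797,-0.18005,-0.84157,0.23758,4.23749,2.86041,-0.06531,-0.45372,1.19455,-23.77872,-0.59792,-12.74460,4.19591
31,-0.00810,0.16153,1.01668,-0.15473,-0.69651,0.19036,3.52033,2.22047,-0.06267,-0.45527,1.19002,-23.29750,-0.48729,-12.45319,4.12862
32,-0.01445,0.16326,1.04880,-0.13522,-0.57627,0.15714,2.91522,1.69391,-0.06033,-0.45674,1.18590,,,,


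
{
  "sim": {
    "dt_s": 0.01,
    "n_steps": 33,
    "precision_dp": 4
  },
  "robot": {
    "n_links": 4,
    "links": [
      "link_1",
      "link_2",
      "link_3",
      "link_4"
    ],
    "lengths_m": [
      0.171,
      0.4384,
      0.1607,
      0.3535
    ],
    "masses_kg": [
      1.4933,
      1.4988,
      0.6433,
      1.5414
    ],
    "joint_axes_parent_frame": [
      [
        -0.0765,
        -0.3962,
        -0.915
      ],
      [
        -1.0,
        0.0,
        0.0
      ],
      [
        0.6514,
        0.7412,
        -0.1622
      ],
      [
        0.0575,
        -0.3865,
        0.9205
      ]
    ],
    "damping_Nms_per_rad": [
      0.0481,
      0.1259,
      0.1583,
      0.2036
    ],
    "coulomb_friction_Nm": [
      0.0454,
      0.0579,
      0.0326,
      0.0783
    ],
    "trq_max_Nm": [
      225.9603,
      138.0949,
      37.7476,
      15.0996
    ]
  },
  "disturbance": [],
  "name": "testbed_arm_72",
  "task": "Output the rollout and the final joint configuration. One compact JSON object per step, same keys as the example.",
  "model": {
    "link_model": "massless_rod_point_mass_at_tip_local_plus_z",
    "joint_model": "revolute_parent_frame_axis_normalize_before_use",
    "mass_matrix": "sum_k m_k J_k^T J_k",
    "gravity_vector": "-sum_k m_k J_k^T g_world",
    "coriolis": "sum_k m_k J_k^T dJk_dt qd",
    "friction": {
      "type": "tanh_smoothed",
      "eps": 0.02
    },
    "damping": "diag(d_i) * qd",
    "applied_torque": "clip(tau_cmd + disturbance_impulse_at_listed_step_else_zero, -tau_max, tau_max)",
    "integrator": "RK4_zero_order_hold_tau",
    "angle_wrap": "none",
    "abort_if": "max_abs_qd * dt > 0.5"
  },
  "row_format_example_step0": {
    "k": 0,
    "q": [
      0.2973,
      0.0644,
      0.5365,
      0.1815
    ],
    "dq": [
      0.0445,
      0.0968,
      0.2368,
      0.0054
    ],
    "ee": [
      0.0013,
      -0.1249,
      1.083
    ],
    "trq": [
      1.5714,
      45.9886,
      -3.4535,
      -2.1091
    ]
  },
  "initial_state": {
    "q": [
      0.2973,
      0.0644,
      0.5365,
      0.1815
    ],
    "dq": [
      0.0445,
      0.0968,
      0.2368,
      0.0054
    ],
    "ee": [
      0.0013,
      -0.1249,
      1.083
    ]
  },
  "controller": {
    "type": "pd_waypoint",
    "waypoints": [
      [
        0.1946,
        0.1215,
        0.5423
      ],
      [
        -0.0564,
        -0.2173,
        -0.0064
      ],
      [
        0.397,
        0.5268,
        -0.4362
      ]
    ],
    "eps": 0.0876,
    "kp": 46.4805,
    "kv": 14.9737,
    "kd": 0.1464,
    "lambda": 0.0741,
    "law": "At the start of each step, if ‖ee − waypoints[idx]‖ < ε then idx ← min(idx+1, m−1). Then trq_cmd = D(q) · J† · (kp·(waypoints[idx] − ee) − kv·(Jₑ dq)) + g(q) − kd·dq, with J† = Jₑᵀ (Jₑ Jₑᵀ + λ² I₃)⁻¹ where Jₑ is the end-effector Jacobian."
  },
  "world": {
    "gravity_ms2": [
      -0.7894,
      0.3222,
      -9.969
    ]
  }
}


{"k":1,"q":[0.3013,0.0688,0.5455,0.1809],"dq":[0.7433,0.7733,1.5525,-0.1193],"ee":[0.0023,-0.1245,1.0819],"trq":[1.4477,40.5486,-3.4764,-1.7679]}
{"k":2,"q":[0.3118,0.0794,0.5665,0.1788],"dq":[1.3588,1.3592,2.6433,-0.3515],"ee":[0.004,-0.1231,1.0793],"trq":[0.9939,35.424,-3.4168,-1.4551]}
{"k":3,"q":[0.328,0.0955,0.5973,0.1736],"dq":[1.8954,1.8586,3.4962,-0.7461],"ee":[0.0063,-0.1209,1.0754],"trq":[0.3141,30.5193,-3.3024,-1.1557]}
{"k":4,"q":[0.3492,0.1162,0.6355,0.1641],"dq":[2.3425,2.2815,4.1245,-1.2103],"ee":[0.0091,-0.1179,1.0701],"trq":[-0.5048,25.8665,-3.1654,-0.8837]}
{"k":5,"q":[0.3743,0.1408,0.679,0.15],"dq":[2.6946,2.6365,4.5505,-1.6622],"ee":[0.0121,-0.1141,1.0636],"trq":[-1.361,21.5287,-3.0379,-0.6473]}
{"k":6,"q":[0.4025,0.1687,0.7258,0.1317],"dq":[2.9525,2.9319,4.8048,-2.0384],"ee":[0.0153,-0.1098,1.0559],"trq":[-2.1626,17.5672,-2.9453,-0.4488]}
{"k":7,"q":[0.4329,0.1992,0.7745,0.1102],"dq":[3.123,3.1752,4.9228,-2.3005],"ee":[0.0186,-0.1048,1.0473],"trq":[-2.8421,14.0177,-2.9018,-0.2854]}
{"k":8,"q":[0.4645,0.2319,0.8238,0.0866],"dq":[3.2172,3.3735,4.9398,-2.4363],"ee":[0.0219,-0.0995,1.0378],"trq":[-3.3597,10.882,-2.9108,-0.1511]}
{"k":9,"q":[0.4968,0.2665,0.873,0.0622],"dq":[3.2487,3.5333,4.8864,-2.4546],"ee":[0.0251,-0.0938,1.0277],"trq":[-3.7004,8.1339,-2.967,-0.0385]}
{"k":10,"q":[0.5292,0.3024,0.9213,0.0381],"dq":[3.231,3.6599,4.7868,-2.3773],"ee":[0.0283,-0.0877,1.017],"trq":[-3.868,5.7309,-3.0599,0.0597]}
{"k":11,"q":[0.5613,0.3395,0.9685,0.015],"dq":[3.1765,3.7578,4.6585,-2.2305],"ee":[0.0314,-0.0815,1.0059],"trq":[-3.879,3.6253,-3.1772,0.1489]}
{"k":12,"q":[0.5926,0.3774,1.0143,-0.0064],"dq":[3.0953,3.8312,4.5139,-2.0379],"ee":[0.0345,-0.0751,0.9947],"trq":[-3.757,1.7715,-3.3068,0.2328]}
{"k":13,"q":[0.6231,0.416,1.0587,-0.0258],"dq":[2.9949,3.8833,4.3614,-1.8185],"ee":[0.0377,-0.0687,0.9832],"trq":[-3.528,0.1298,-3.4385,0.313]}
{"k":14,"q":[0.6525,0.455,1.1014,-0.043],"dq":[2.8812,3.9171,4.2066,-1.5858],"ee":[0.0409,-0.0622,0.9718],"trq":[-3.2175,-1.3333,-3.5639,0.3904]}
{"k":15,"q":[0.6808,0.4942,1.1427,-0.058],"dq":[2.7579,3.9351,4.0533,-1.3492],"ee":[0.0443,-0.0556,0.9603],"trq":[-2.8487,-2.6453,-3.6769,0.4648]}
{"k":16,"q":[0.7078,0.5336,1.1823,-0.0707],"dq":[2.6282,3.9392,3.904,-1.1162],"ee":[0.0477,-0.0492,0.9489],"trq":[-2.4416,-3.8284,-3.7737,0.536]}
{"k":17,"q":[0.7335,0.5729,1.2205,-0.0812],"dq":[2.4946,3.9314,3.7598,-0.8933],"ee":[0.0514,-0.0428,0.9376],"trq":[-2.0128,-4.9006,-3.8521,0.604]}
{"k":18,"q":[0.7579,0.6122,1.2573,-0.0897],"dq":[2.3596,3.9129,3.6206,-0.6869],"ee":[0.0551,-0.0366,0.9265],"trq":[-1.576,-5.8758,-3.9113,0.6688]}
{"k":19,"q":[0.781,0.6511,1.2927,-0.0962],"dq":[2.2257,3.8852,3.486,-0.5032],"ee":[0.059,-0.0305,0.9155],"trq":[-1.1419,-6.7647,-3.9517,0.7307]}
{"k":20,"q":[0.8027,0.6898,1.3267,-0.1009],"dq":[2.0948,3.8493,3.3553,-0.345],"ee":[0.0631,-0.0245,0.9047],"trq":[-0.7188,-7.5748,-3.9748,0.7896]}
{"k":21,"q":[0.8231,0.7281,1.3595,-0.1041],"dq":[1.9681,3.8065,3.2285,-0.2115],"ee":[0.0673,-0.0188,0.8941],"trq":[-0.3123,-8.312,-3.9822,0.8449]}
{"k":22,"q":[0.8423,0.7659,1.3911,-0.1059],"dq":[1.8469,3.7578,3.1058,-0.1003],"ee":[0.0717,-0.0133,0.8836],"trq":[0.0736,-8.9811,-3.9761,0.8961]}
{"k":23,"q":[0.8602,0.8032,1.4215,-0.1067],"dq":[1.7336,3.7041,2.9854,-0.0155],"ee":[0.0761,-0.0079,0.8733],"trq":[0.4372,-9.5838,-3.9589,0.9438]}
{"k":24,"q":[0.8773,0.8399,1.4505,-0.1076],"dq":[1.6519,3.6454,2.8421,-0.0437],"ee":[0.0806,-0.0029,0.8633],"trq":[0.789,-10.0861,-3.934,1.0057]}
{"k":25,"q":[0.8933,0.8761,1.4783,-0.1077],"dq":[1.573,3.5847,2.7095,-0.0603],"ee":[0.0852,0.002,0.8534],"trq":[1.1196,-10.5337,-3.9014,1.0581]}
{"k":26,"q":[0.9086,0.9116,1.505,-0.1078],"dq":[1.4893,3.5234,2.5978,-0.0261],"ee":[0.0899,0.0067,0.8437],"trq":[1.4231,-10.9475,-3.8623,1.0931]}
{"k":27,"q":[0.923,0.9465,1.5305,-0.1076],"dq":[1.4132,3.4609,2.4922,0.0077],"ee":[0.0945,0.0111,0.8342],"trq":[1.7062,-11.3132,-3.8194,1.121]}
{"k":28,"q":[0.9369,0.9808,1.5548,-0.1076],"dq":[1.3452,3.3979,2.3927,0.0439],"ee":[0.0992,0.0153,0.8249],"trq":[1.9702,-11.6335,-3.774,1.1417]}
{"k":29,"q":[0.9501,1.0145,1.5782,-0.1073],"dq":[1.2896,3.3343,2.2933,0.0622],"ee":[0.1038,0.0193,0.8157],"trq":[2.2224,-11.9026,-3.7275,1.1603]}
{"k":30,"q":[0.9628,1.0475,1.6005,-0.107],"dq":[1.2517,3.2701,2.1857,0.034],"ee":[0.1084,0.023,0.8068],"trq":[2.4791,-12.1014,-3.6817,1.1852]}
{"k":31,"q":[0.9752,1.0799,1.6219,-0.1067],"dq":[1.2179,3.2078,2.0907,0.0363],"ee":[0.1129,0.0266,0.7981],"trq":[2.7127,-12.2866,-3.6348,1.198]}
{"k":32,"q":[0.9873,1.1117,1.6423,-0.1064],"dq":[1.1935,3.1465,1.9979,0.0322],"ee":[0.1173,0.03,0.7896],"trq":[2.9389,-12.4377,-3.5885,1.2088]}
{"k":33,"q":[0.9991,1.1428,1.6618,-0.1061],"dq":[1.1756,3.0867,1.9118,0.039],"ee":[0.1216,0.0331,0.7813]}
{"summary": "final q (rad): 0.9991 1.1428 1.6618 -0.1061"}


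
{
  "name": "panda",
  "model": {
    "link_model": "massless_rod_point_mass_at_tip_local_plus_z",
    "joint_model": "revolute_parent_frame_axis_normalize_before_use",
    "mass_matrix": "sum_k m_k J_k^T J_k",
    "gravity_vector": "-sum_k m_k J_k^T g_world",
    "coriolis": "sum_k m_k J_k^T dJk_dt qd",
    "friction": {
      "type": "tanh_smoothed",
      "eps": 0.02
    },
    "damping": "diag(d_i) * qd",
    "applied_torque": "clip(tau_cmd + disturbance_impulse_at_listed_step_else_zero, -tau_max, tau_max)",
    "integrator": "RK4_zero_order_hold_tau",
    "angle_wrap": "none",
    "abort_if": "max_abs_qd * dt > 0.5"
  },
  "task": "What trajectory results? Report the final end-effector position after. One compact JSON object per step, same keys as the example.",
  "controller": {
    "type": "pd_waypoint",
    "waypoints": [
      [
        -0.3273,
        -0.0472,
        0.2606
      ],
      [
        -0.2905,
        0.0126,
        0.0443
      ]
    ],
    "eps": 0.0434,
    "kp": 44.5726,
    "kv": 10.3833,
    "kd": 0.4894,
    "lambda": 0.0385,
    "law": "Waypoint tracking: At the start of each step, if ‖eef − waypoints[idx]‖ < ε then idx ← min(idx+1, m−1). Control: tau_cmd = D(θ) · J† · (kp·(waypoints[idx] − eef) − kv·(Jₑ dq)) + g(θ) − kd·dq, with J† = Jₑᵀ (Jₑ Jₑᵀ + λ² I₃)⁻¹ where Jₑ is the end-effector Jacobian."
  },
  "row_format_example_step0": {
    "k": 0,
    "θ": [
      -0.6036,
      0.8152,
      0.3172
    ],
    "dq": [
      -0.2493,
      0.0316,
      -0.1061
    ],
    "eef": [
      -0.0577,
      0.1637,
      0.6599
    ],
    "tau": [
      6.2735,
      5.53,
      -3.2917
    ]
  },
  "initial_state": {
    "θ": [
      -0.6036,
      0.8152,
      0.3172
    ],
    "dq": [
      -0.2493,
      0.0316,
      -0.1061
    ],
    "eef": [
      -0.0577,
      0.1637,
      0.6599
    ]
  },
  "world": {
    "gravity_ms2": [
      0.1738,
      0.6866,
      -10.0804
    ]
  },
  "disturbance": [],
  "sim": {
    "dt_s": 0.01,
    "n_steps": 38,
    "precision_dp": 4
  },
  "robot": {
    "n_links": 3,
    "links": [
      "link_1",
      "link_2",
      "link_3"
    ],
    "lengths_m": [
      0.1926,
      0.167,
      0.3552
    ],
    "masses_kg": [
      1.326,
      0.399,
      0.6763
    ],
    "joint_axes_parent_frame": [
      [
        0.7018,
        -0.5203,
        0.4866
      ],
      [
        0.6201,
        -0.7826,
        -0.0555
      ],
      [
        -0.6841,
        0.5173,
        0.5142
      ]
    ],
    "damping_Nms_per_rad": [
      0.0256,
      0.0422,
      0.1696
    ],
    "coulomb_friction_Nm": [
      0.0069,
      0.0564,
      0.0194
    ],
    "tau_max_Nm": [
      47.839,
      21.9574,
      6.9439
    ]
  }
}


{"k":1,"\u03b8":[-0.6078,0.8175,0.3132],"dq":[-0.5907,0.4387,-0.6792],"eef":[-0.0579,0.1644,0.6594],"tau":[5.8223,4.6531,-2.7068]}
{"k":2,"\u03b8":[-0.6148,0.824,0.3053],"dq":[-0.8121,0.8455,-0.8937],"eef":[-0.0596,0.1649,0.6583],"tau":[5.4043,3.8592,-2.3558]}
{"k":3,"\u03b8":[-0.6238,0.8341,0.2956],"dq":[-0.9767,1.1781,-1.0442],"eef":[-0.0627,0.1651,0.6568],"tau":[5.0027,3.1636,-2.0654]}
{"k":4,"\u03b8":[-0.6342,0.8472,0.2845],"dq":[-1.1028,1.4389,-1.1777],"eef":[-0.0668,0.1652,0.6549],"tau":[4.6285,2.5562,-1.8051]}
{"k":5,"\u03b8":[-0.6457,0.8626,0.2721],"dq":[-1.1986,1.6406,-1.2985],"eef":[-0.0719,0.1652,0.6525],"tau":[4.2933,2.0246,-1.5691]}
{"k":6,"\u03b8":[-0.6581,0.8797,0.2586],"dq":[-1.2693,1.795,-1.4043],"eef":[-0.0777,0.165,0.6497],"tau":[4.0037,1.5582,-1.3557]}
{"k":7,"\u03b8":[-0.671,0.8983,0.2441],"dq":[-1.3186,1.9117,-1.4928],"eef":[-0.0841,0.1646,0.6465],"tau":[3.7618,1.1474,-1.1635]}
{"k":8,"\u03b8":[-0.6843,0.9178,0.2288],"dq":[-1.3492,1.9982,-1.563],"eef":[-0.091,0.1641,0.643],"tau":[3.5654,0.7844,-0.9906]}
{"k":9,"\u03b8":[-0.6979,0.9381,0.2129],"dq":[-1.3637,2.0604,-1.6148],"eef":[-0.0983,0.1635,0.6391],"tau":[3.4096,0.462,-0.8347]}
{"k":10,"\u03b8":[-0.7115,0.9589,0.1966],"dq":[-1.364,2.1028,-1.6495],"eef":[-0.1059,0.1628,0.6349],"tau":[3.2876,0.174,-0.6936]}
{"k":11,"\u03b8":[-0.7251,0.9801,0.1801],"dq":[-1.3521,2.1289,-1.6689],"eef":[-0.1137,0.162,0.6304],"tau":[3.1921,-0.0848,-0.5647]}
{"k":12,"\u03b8":[-0.7385,1.0014,0.1634],"dq":[-1.3298,2.1414,-1.6752],"eef":[-0.1217,0.161,0.6256],"tau":[3.1162,-0.3192,-0.4458]}
{"k":13,"\u03b8":[-0.7516,1.0229,0.1466],"dq":[-1.2987,2.1428,-1.6707],"eef":[-0.1298,0.16,0.6205],"tau":[3.0536,-0.533,-0.3349]}
{"k":14,"\u03b8":[-0.7644,1.0443,0.13],"dq":[-1.2604,2.1349,-1.6575],"eef":[-0.1379,0.1588,0.6152],"tau":[2.999,-0.7296,-0.2304]}
{"k":15,"\u03b8":[-0.7768,1.0655,0.1136],"dq":[-1.2163,2.1191,-1.6374],"eef":[-0.1461,0.1575,0.6097],"tau":[2.9484,-0.9117,-0.131]}
{"k":16,"\u03b8":[-0.7887,1.0866,0.0974],"dq":[-1.1675,2.0969,-1.612],"eef":[-0.1543,0.156,0.604],"tau":[2.8985,-1.0815,-0.0356]}
{"k":17,"\u03b8":[-0.8001,1.1074,0.0814],"dq":[-1.1151,2.0694,-1.5828],"eef":[-0.1624,0.1544,0.598],"tau":[2.8472,-1.2408,0.0566]}
{"k":18,"\u03b8":[-0.811,1.128,0.0658],"dq":[-1.0602,2.0375,-1.5508],"eef":[-0.1705,0.1527,0.592],"tau":[2.793,-1.3912,0.1459]}
{"k":19,"\u03b8":[-0.8213,1.1482,0.0505],"dq":[-1.0034,2.002,-1.5168],"eef":[-0.1784,0.1508,0.5858],"tau":[2.7352,-1.5337,0.2328]}
{"k":20,"\u03b8":[-0.831,1.168,0.0355],"dq":[-0.9455,1.9636,-1.4814],"eef":[-0.1863,0.1487,0.5795],"tau":[2.6732,-1.6692,0.3176]}
{"k":21,"\u03b8":[-0.8402,1.1875,0.0209],"dq":[-0.887,1.9229,-1.4453],"eef":[-0.194,0.1466,0.5731],"tau":[2.607,-1.7986,0.4002]}
{"k":22,"\u03b8":[-0.8488,1.2065,0.0067],"dq":[-0.8285,1.8805,-1.4088],"eef":[-0.2016,0.1443,0.5667],"tau":[2.5369,-1.9223,0.4807]}
{"k":23,"\u03b8":[-0.8568,1.2251,-0.0072],"dq":[-0.7703,1.8366,-1.3721],"eef":[-0.209,0.1418,0.5602],"tau":[2.4631,-2.0407,0.5592]}
{"k":24,"\u03b8":[-0.8642,1.2432,-0.0207],"dq":[-0.7129,1.7916,-1.3356],"eef":[-0.2163,0.1392,0.5536],"tau":[2.3863,-2.1543,0.6356]}
{"k":25,"\u03b8":[-0.871,1.2609,-0.0339],"dq":[-0.6565,1.7459,-1.2995],"eef":[-0.2234,0.1365,0.547],"tau":[2.3068,-2.2632,0.7099]}
{"k":26,"\u03b8":[-0.8773,1.2782,-0.0467],"dq":[-0.6014,1.6997,-1.2637],"eef":[-0.2304,0.1336,0.5404],"tau":[2.2253,-2.3677,0.782]}
{"k":27,"\u03b8":[-0.883,1.2949,-0.0591],"dq":[-0.5477,1.6532,-1.2285],"eef":[-0.2371,0.1307,0.5338],"tau":[2.1423,-2.4678,0.8518]}
{"k":28,"\u03b8":[-0.8882,1.3112,-0.0712],"dq":[-0.4956,1.6066,-1.1939],"eef":[-0.2437,0.1276,0.5272],"tau":[2.0584,-2.5638,0.9193]}
{"k":29,"\u03b8":[-0.8929,1.3271,-0.0829],"dq":[-0.4454,1.56,-1.16],"eef":[-0.2501,0.1245,0.5207],"tau":[1.974,-2.6557,0.9845]}
{"k":30,"\u03b8":[-0.8972,1.3424,-0.0943],"dq":[-0.3969,1.5136,-1.1267],"eef":[-0.2563,0.1212,0.5141],"tau":[1.8897,-2.7437,1.0473]}
{"k":31,"\u03b8":[-0.9009,1.3574,-0.1054],"dq":[-0.3505,1.4674,-1.0942],"eef":[-0.2623,0.1179,0.5076],"tau":[1.8059,-2.8276,1.1076]}
{"k":32,"\u03b8":[-0.9042,1.3718,-0.1162],"dq":[-0.3061,1.4216,-1.0625],"eef":[-0.2682,0.1146,0.5012],"tau":[1.723,-2.9078,1.1654]}
{"k":33,"\u03b8":[-0.907,1.3858,-0.1266],"dq":[-0.2637,1.3762,-1.0315],"eef":[-0.2738,0.1111,0.4948],"tau":[1.6414,-2.9841,1.2208]}
{"k":34,"\u03b8":[-0.9095,1.3994,-0.1368],"dq":[-0.2234,1.3313,-1.0013],"eef":[-0.2792,0.1076,0.4884],"tau":[1.5614,-3.0566,1.2737]}
{"k":35,"\u03b8":[-0.9115,1.4125,-0.1466],"dq":[-0.1853,1.287,-0.9719],"eef":[-0.2845,0.1041,0.4821],"tau":[1.4832,-3.1255,1.3241]}
{"k":36,"\u03b8":[-0.9132,1.4251,-0.1562],"dq":[-0.1493,1.2433,-0.9432],"eef":[-0.2895,0.1006,0.4759],"tau":[1.4072,-3.1907,1.3721]}
{"k":37,"\u03b8":[-0.9145,1.4373,-0.1654],"dq":[-0.1154,1.2003,-0.9153],"eef":[-0.2944,0.097,0.4698],"tau":[1.3334,-3.2524,1.4176]}
{"k":38,"\u03b8":[-0.9155,1.4491,-0.1744],"dq":[-0.0837,1.158,-0.8882],"eef":[-0.299,0.0935,0.4638]}
{"summary": "final eef position (m): -0.2990 0.0935 0.4638"}


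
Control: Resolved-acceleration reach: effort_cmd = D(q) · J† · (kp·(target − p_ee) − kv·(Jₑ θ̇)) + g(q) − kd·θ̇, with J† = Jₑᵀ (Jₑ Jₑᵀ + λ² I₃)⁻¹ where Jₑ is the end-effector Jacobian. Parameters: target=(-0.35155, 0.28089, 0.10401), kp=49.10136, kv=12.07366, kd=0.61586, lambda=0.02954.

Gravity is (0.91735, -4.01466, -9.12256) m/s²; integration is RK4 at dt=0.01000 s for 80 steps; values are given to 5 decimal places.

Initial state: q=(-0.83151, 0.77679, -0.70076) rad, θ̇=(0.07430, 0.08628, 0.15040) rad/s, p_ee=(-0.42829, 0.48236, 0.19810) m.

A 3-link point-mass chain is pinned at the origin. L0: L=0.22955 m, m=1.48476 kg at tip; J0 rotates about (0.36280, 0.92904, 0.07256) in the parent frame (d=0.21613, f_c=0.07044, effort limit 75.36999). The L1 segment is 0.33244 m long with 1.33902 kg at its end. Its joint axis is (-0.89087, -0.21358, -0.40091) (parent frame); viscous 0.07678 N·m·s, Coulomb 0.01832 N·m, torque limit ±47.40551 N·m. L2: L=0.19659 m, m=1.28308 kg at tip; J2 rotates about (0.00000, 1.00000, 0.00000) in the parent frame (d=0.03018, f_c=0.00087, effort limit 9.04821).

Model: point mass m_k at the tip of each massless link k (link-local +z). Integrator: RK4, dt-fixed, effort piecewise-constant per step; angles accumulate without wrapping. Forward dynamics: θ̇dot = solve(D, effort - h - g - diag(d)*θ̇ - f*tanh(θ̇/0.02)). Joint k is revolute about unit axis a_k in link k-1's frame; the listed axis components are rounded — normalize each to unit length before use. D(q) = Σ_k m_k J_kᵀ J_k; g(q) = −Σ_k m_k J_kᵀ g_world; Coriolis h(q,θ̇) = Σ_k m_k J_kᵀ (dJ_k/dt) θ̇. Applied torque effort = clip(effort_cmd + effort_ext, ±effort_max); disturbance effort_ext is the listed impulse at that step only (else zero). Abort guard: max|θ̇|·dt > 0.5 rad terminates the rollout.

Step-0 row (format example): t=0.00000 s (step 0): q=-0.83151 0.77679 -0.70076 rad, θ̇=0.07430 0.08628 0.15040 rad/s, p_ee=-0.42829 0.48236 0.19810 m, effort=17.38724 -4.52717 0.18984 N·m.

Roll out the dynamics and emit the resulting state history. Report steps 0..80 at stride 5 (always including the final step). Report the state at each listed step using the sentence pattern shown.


t=0.05000 s (step 5): q=-0.80951 0.78399 -0.77165 rad, θ̇=0.65162 0.17532 -2.22782 rad/s, p_ee=-0.42344 0.47499 0.19659 m, effort=13.37922 -4.07539 2.24765 N·m.
t=0.10000 s (step 10): q=-0.77508 0.79274 -0.88862 rad, θ̇=0.68571 0.16721 -2.33991 rad/s, p_ee=-0.41597 0.46095 0.19430 m, effort=10.78570 -3.77043 2.36557 N·m.
t=0.15000 s (step 15): q=-0.74329 0.80029 -1.00105 rad, θ̇=0.57509 0.13327 -2.14713 rad/s, p_ee=-0.40826 0.44597 0.19220 m, effort=9.53840 -3.65199 2.31496 N·m.
t=0.20000 s (step 20): q=-0.71816 0.80599 -1.10314 rad, θ̇=0.42870 0.09506 -1.93890 rad/s, p_ee=-0.40125 0.43140 0.18923 m, effort=9.04749 -3.64027 2.28427 N·m.
t=0.25000 s (step 25): q=-0.70038 0.80982 -1.19525 rad, θ̇=0.28498 0.05877 -1.74866 rad/s, p_ee=-0.39521 0.41765 0.18500 m, effort=8.94167 -3.67034 2.26249 N·m.
t=0.30000 s (step 30): q=-0.68936 0.81193 -1.27831 rad, θ̇=0.15929 0.02603 -1.57603 rad/s, p_ee=-0.39014 0.40489 0.17962 m, effort=9.02024 -3.70384 2.23168 N·m.
t=0.35000 s (step 35): q=-0.68405 0.81251 -1.35312 rad, θ̇=0.05721 -0.00169 -1.41849 rad/s, p_ee=-0.38592 0.39317 0.17343 m, effort=9.17728 -3.72690 2.18494 N·m.
t=0.40000 s (step 40): q=-0.68319 0.81188 -1.42043 rad, θ̇=-0.01763 -0.02201 -1.27652 rad/s, p_ee=-0.38239 0.38247 0.16680 m, effort=9.33184 -3.73716 2.12377 N·m.
t=0.45000 s (step 45): q=-0.68538 0.81040 -1.48102 rad, θ̇=-0.06733 -0.03691 -1.14808 rad/s, p_ee=-0.37933 0.37274 0.16017 m, effort=9.44039 -3.72560 2.05063 N·m.
t=0.50000 s (step 50): q=-0.68969 0.80820 -1.53544 rad, θ̇=-0.10298 -0.05086 -1.02972 rad/s, p_ee=-0.37668 0.36392 0.15377 m, effort=9.55473 -3.69275 1.96911 N·m.
t=0.55000 s (step 55): q=-0.69547 0.80536 -1.58422 rad, θ̇=-0.12620 -0.06259 -0.92283 rad/s, p_ee=-0.37439 0.35593 0.14774 m, effort=9.66313 -3.64555 1.88469 N·m.
t=0.60000 s (step 60): q=-0.70213 0.80200 -1.62793 rad, θ̇=-0.13900 -0.07142 -0.82706 rad/s, p_ee=-0.37242 0.34871 0.14217 m, effort=9.75852 -3.58990 1.80063 N·m.
t=0.65000 s (step 65): q=-0.70923 0.79827 -1.66712 rad, θ̇=-0.14361 -0.07722 -0.74158 rad/s, p_ee=-0.37070 0.34218 0.13710 m, effort=9.83835 -3.53026 1.71912 N·m.
t=0.70000 s (step 70): q=-0.71639 0.79433 -1.70227 rad, θ̇=-0.14213 -0.08022 -0.66539 rad/s, p_ee=-0.36919 0.33628 0.13256 m, effort=9.90261 -3.46984 1.64159 N·m.
t=0.75000 s (step 75): q=-0.72336 0.79029 -1.73383 rad, θ̇=-0.13639 -0.08083 -0.59753 rad/s, p_ee=-0.36784 0.33095 0.12854 m, effort=9.95259 -3.41086 1.56891 N·m.
t=0.80000 s (step 80): q=-0.72998 0.78628 -1.76217 rad, θ̇=-0.12787 -0.07950 -0.53706 rad/s, p_ee=-0.36662 0.32613 0.12502 m.


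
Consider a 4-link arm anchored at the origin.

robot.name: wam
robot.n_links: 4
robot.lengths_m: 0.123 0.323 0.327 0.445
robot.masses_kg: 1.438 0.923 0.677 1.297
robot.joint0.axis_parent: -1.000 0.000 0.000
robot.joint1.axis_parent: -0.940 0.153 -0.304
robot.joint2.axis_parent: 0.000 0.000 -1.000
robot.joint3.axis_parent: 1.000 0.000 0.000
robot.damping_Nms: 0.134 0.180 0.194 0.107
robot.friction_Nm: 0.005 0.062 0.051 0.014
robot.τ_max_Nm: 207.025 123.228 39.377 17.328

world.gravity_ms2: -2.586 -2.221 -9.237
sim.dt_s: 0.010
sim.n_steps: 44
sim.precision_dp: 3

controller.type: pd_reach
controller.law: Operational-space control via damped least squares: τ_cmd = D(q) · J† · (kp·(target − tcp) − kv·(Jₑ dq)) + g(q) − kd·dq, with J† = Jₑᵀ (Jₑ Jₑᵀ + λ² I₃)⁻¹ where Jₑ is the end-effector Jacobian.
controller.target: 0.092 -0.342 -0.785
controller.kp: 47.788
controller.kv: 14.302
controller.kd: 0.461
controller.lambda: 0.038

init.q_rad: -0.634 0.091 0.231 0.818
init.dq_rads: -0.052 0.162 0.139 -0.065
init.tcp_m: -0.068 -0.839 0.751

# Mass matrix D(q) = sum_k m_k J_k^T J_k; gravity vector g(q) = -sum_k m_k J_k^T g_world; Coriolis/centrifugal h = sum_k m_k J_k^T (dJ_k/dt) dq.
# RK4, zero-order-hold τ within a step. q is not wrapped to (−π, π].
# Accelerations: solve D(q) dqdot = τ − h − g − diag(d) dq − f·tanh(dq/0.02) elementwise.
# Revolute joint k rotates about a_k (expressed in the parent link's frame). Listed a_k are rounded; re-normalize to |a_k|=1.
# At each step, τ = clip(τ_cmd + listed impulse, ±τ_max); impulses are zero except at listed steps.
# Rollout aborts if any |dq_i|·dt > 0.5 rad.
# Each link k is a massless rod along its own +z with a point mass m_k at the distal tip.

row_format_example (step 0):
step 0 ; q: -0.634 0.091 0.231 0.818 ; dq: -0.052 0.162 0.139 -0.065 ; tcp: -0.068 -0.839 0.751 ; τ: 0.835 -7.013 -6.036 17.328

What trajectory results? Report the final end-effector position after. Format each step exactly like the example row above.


step 1 ; q: -0.629 0.087 0.228 0.824 ; dq: 1.125 -0.915 -0.734 1.289 ; tcp: -0.068 -0.838 0.749 ; τ: 3.790 -3.219 -4.832 17.328
step 2 ; q: -0.614 0.076 0.218 0.845 ; dq: 1.803 -1.355 -1.302 2.791 ; tcp: -0.067 -0.836 0.744 ; τ: 4.523 -1.674 -3.945 17.328
step 3 ; q: -0.594 0.062 0.203 0.880 ; dq: 2.169 -1.446 -1.589 4.277 ; tcp: -0.066 -0.834 0.734 ; τ: 3.648 -1.623 -3.345 17.328
step 4 ; q: -0.572 0.048 0.187 0.930 ; dq: 2.312 -1.336 -1.663 5.648 ; tcp: -0.064 -0.829 0.720 ; τ: 1.836 -2.417 -2.962 17.328
step 5 ; q: -0.549 0.036 0.170 0.993 ; dq: 2.278 -1.104 -1.604 6.854 ; tcp: -0.062 -0.823 0.702 ; τ: -0.322 -3.543 -2.720 14.607
step 6 ; q: -0.526 0.025 0.155 1.065 ; dq: 2.228 -1.015 -1.473 7.653 ; tcp: -0.060 -0.815 0.680 ; τ: -2.267 -4.484 -2.554 11.545
step 7 ; q: -0.504 0.015 0.141 1.144 ; dq: 2.164 -1.054 -1.312 8.093 ; tcp: -0.057 -0.806 0.655 ; τ: -3.748 -5.073 -2.420 8.863
step 8 ; q: -0.483 0.004 0.129 1.226 ; dq: 2.061 -1.150 -1.148 8.285 ; tcp: -0.054 -0.795 0.628 ; τ: -4.723 -5.309 -2.294 6.463
step 9 ; q: -0.463 -0.008 0.118 1.309 ; dq: 1.914 -1.271 -0.993 8.305 ; tcp: -0.051 -0.783 0.598 ; τ: -5.244 -5.244 -2.165 4.300
step 10 ; q: -0.445 -0.021 0.109 1.391 ; dq: 1.729 -1.402 -0.856 8.206 ; tcp: -0.047 -0.769 0.568 ; τ: -5.398 -4.946 -2.032 2.354
step 11 ; q: -0.429 -0.036 0.101 1.473 ; dq: 1.514 -1.536 -0.735 8.026 ; tcp: -0.043 -0.755 0.536 ; τ: -5.274 -4.482 -1.899 0.622
step 12 ; q: -0.415 -0.052 0.094 1.552 ; dq: 1.276 -1.673 -0.632 7.787 ; tcp: -0.040 -0.741 0.503 ; τ: -4.951 -3.909 -1.767 -0.895
step 13 ; q: -0.403 -0.069 0.088 1.628 ; dq: 1.024 -1.812 -0.543 7.507 ; tcp: -0.036 -0.726 0.470 ; τ: -4.491 -3.275 -1.642 -2.194
step 14 ; q: -0.394 -0.088 0.083 1.702 ; dq: 0.761 -1.954 -0.466 7.195 ; tcp: -0.032 -0.710 0.437 ; τ: -3.941 -2.614 -1.525 -3.273
step 15 ; q: -0.388 -0.109 0.079 1.772 ; dq: 0.493 -2.096 -0.399 6.860 ; tcp: -0.028 -0.695 0.403 ; τ: -3.329 -1.947 -1.419 -4.135
step 16 ; q: -0.385 -0.130 0.075 1.839 ; dq: 0.220 -2.237 -0.342 6.507 ; tcp: -0.024 -0.679 0.371 ; τ: -2.673 -1.289 -1.326 -4.784
step 17 ; q: -0.384 -0.153 0.072 1.902 ; dq: -0.055 -2.371 -0.291 6.138 ; tcp: -0.020 -0.664 0.338 ; τ: -1.978 -0.644 -1.247 -5.229
step 18 ; q: -0.386 -0.178 0.069 1.961 ; dq: -0.330 -2.498 -0.248 5.756 ; tcp: -0.016 -0.649 0.306 ; τ: -1.239 -0.008 -1.181 -5.479
step 19 ; q: -0.390 -0.203 0.067 2.017 ; dq: -0.609 -2.608 -0.212 5.365 ; tcp: -0.013 -0.634 0.275 ; τ: -0.445 0.623 -1.129 -5.548
step 20 ; q: -0.398 -0.230 0.065 2.069 ; dq: -0.892 -2.695 -0.182 4.967 ; tcp: -0.009 -0.619 0.245 ; τ: 0.419 1.260 -1.090 -5.452
step 21 ; q: -0.408 -0.257 0.063 2.116 ; dq: -1.178 -2.755 -0.160 4.563 ; tcp: -0.005 -0.605 0.216 ; τ: 1.372 1.918 -1.063 -5.206
step 22 ; q: -0.421 -0.285 0.062 2.160 ; dq: -1.466 -2.785 -0.144 4.155 ; tcp: -0.002 -0.592 0.187 ; τ: 2.431 2.611 -1.047 -4.829
step 23 ; q: -0.437 -0.313 0.060 2.199 ; dq: -1.756 -2.782 -0.136 3.746 ; tcp: 0.002 -0.579 0.159 ; τ: 3.613 3.355 -1.042 -4.338
step 24 ; q: -0.456 -0.340 0.059 2.235 ; dq: -2.044 -2.745 -0.134 3.337 ; tcp: 0.005 -0.568 0.132 ; τ: 4.930 4.162 -1.048 -3.753
step 25 ; q: -0.478 -0.367 0.058 2.266 ; dq: -2.328 -2.675 -0.138 2.931 ; tcp: 0.008 -0.556 0.106 ; τ: 6.386 5.041 -1.062 -3.090
step 26 ; q: -0.503 -0.394 0.056 2.293 ; dq: -2.602 -2.574 -0.146 2.530 ; tcp: 0.011 -0.546 0.080 ; τ: 7.979 5.998 -1.086 -2.368
step 27 ; q: -0.530 -0.419 0.055 2.317 ; dq: -2.864 -2.446 -0.158 2.137 ; tcp: 0.014 -0.537 0.055 ; τ: 9.699 7.031 -1.118 -1.604
step 28 ; q: -0.560 -0.443 0.053 2.336 ; dq: -3.106 -2.295 -0.172 1.752 ; tcp: 0.016 -0.528 0.030 ; τ: 11.525 8.133 -1.158 -0.814
step 29 ; q: -0.592 -0.465 0.052 2.352 ; dq: -3.325 -2.129 -0.187 1.378 ; tcp: 0.019 -0.520 0.005 ; τ: 13.429 9.290 -1.207 -0.015
step 30 ; q: -0.626 -0.485 0.050 2.364 ; dq: -3.515 -1.952 -0.200 1.017 ; tcp: 0.021 -0.512 -0.020 ; τ: 15.374 10.482 -1.262 0.781
step 31 ; q: -0.662 -0.504 0.048 2.372 ; dq: -3.672 -1.770 -0.212 0.671 ; tcp: 0.024 -0.505 -0.044 ; τ: 17.320 11.683 -1.325 1.559
step 32 ; q: -0.699 -0.521 0.045 2.377 ; dq: -3.793 -1.590 -0.220 0.342 ; tcp: 0.026 -0.498 -0.068 ; τ: 19.222 12.866 -1.393 2.307
step 33 ; q: -0.738 -0.536 0.043 2.379 ; dq: -3.876 -1.416 -0.225 0.030 ; tcp: 0.028 -0.492 -0.093 ; τ: 21.036 14.000 -1.466 3.016
step 34 ; q: -0.777 -0.549 0.041 2.378 ; dq: -3.923 -1.251 -0.227 -0.260 ; tcp: 0.031 -0.486 -0.117 ; τ: 22.718 15.056 -1.543 3.672
step 35 ; q: -0.816 -0.561 0.039 2.374 ; dq: -3.931 -1.100 -0.224 -0.530 ; tcp: 0.033 -0.480 -0.141 ; τ: 24.237 16.011 -1.622 4.272
step 36 ; q: -0.855 -0.572 0.037 2.367 ; dq: -3.903 -0.967 -0.218 -0.778 ; tcp: 0.035 -0.474 -0.165 ; τ: 25.562 16.844 -1.703 4.813
step 37 ; q: -0.894 -0.581 0.034 2.359 ; dq: -3.842 -0.850 -0.208 -1.002 ; tcp: 0.037 -0.468 -0.188 ; τ: 26.677 17.540 -1.783 5.291
step 38 ; q: -0.932 -0.589 0.032 2.348 ; dq: -3.753 -0.751 -0.196 -1.204 ; tcp: 0.039 -0.462 -0.212 ; τ: 27.570 18.090 -1.862 5.704
step 39 ; q: -0.969 -0.596 0.030 2.335 ; dq: -3.639 -0.667 -0.182 -1.381 ; tcp: 0.041 -0.457 -0.235 ; τ: 28.239 18.490 -1.937 6.053
step 40 ; q: -1.004 -0.602 0.029 2.320 ; dq: -3.507 -0.599 -0.167 -1.535 ; tcp: 0.043 -0.451 -0.257 ; τ: 28.692 18.744 -2.009 6.340
step 41 ; q: -1.039 -0.608 0.027 2.304 ; dq: -3.360 -0.544 -0.151 -1.665 ; tcp: 0.044 -0.445 -0.279 ; τ: 28.941 18.857 -2.075 6.569
step 42 ; q: -1.072 -0.613 0.026 2.287 ; dq: -3.204 -0.499 -0.136 -1.773 ; tcp: 0.046 -0.439 -0.300 ; τ: 29.002 18.842 -2.136 6.743
step 43 ; q: -1.103 -0.618 0.024 2.269 ; dq: -3.041 -0.463 -0.121 -1.860 ; tcp: 0.048 -0.433 -0.321 ; τ: 28.897 18.710 -2.192 6.869
step 44 ; q: -1.132 -0.622 0.023 2.250 ; dq: -2.878 -0.435 -0.108 -1.927 ; tcp: 0.050 -0.428 -0.341
final tcp position (m): 0.050 -0.428 -0.341
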